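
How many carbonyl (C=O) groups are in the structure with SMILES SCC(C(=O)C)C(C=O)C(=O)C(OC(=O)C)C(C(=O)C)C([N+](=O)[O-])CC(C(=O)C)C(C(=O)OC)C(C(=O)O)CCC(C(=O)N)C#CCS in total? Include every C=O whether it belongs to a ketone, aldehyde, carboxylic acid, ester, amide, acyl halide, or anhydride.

CH(COCH3): ketone, 1 C=O (running total 1).
CH(CHO): aldehyde, 1 C=O (running total 2).
CO: ketone, 1 C=O (running total 3).
CH(OCOCH3): ester, 1 C=O (running total 4).
CH(COCH3): ketone, 1 C=O (running total 5).
CH(COCH3): ketone, 1 C=O (running total 6).
CH(COOCH3): ester, 1 C=O (running total 7).
CH(COOH): carboxylic acid, 1 C=O (running total 8).
CH(CONH2): amide, 1 C=O (running total 9).

9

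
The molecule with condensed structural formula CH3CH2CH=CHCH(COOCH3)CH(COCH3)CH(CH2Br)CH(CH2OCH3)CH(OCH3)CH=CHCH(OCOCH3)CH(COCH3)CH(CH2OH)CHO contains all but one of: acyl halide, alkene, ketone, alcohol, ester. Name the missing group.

acyl halide

alcohol: present (CH(CH2OH) — pendant –CH2OH on an sp³ backbone C → alcohol).
ester: present (CH(COOCH3) — pendant –COOCH3: carbonyl C bonded to C and –OCH3 → ester).
alkene: present (CH=CH — C=C double bond → alkene).
ketone: present (CH(COCH3) — pendant –COCH3: carbonyl C bonded to two carbons → ketone).
acyl halide: no segment matches this pattern.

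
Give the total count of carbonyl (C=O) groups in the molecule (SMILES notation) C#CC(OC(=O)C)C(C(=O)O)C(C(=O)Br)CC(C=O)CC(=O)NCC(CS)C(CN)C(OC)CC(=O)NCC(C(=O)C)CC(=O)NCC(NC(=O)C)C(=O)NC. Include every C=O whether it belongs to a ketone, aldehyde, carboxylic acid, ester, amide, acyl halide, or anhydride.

10

CH(OCOCH3): ester, 1 C=O (running total 1).
CH(COOH): carboxylic acid, 1 C=O (running total 2).
CH(COBr): acyl halide, 1 C=O (running total 3).
CH(CHO): aldehyde, 1 C=O (running total 4).
CH2CONHCH2: amide, 1 C=O (running total 5).
CH2CONHCH2: amide, 1 C=O (running total 6).
CH(COCH3): ketone, 1 C=O (running total 7).
CH2CONHCH2: amide, 1 C=O (running total 8).
CH(NHCOCH3): amide, 1 C=O (running total 9).
CONHCH3: amide, 1 C=O (running total 10).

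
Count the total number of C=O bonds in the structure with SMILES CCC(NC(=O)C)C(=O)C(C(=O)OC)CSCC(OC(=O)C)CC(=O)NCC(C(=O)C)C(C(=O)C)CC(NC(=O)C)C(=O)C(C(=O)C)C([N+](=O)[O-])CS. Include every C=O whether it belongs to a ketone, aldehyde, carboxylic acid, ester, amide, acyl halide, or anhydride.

CH(NHCOCH3): amide, 1 C=O (running total 1).
CO: ketone, 1 C=O (running total 2).
CH(COOCH3): ester, 1 C=O (running total 3).
CH(OCOCH3): ester, 1 C=O (running total 4).
CH2CONHCH2: amide, 1 C=O (running total 5).
CH(COCH3): ketone, 1 C=O (running total 6).
CH(COCH3): ketone, 1 C=O (running total 7).
CH(NHCOCH3): amide, 1 C=O (running total 8).
CO: ketone, 1 C=O (running total 9).
CH(COCH3): ketone, 1 C=O (running total 10).

10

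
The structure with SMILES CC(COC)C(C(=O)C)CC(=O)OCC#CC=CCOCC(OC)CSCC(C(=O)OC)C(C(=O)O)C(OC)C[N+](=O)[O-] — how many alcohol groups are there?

0

Reading the structure from left to right:
  CH(CH2OCH3): pendant –CH2OCH3: C–O–C linkage → ether.
  CH(COCH3): pendant –COCH3: carbonyl C bonded to two carbons → ketone.
  CH2COOCH2: –C(=O)–O–C with C on the carbonyl side → ester.
  C≡C: C≡C triple bond → alkyne.
  CH=CH: C=C double bond → alkene.
  CH2OCH2: C–O–C with sp³ carbons on both sides and no adjacent C=O → ether.
  CH(OCH3): pendant –OCH3: C–O–C with sp³ C, no adjacent C=O → ether.
  CH2SCH2: C–S–C linkage → sulfide (thioether).
  CH(COOCH3): pendant –COOCH3: carbonyl C bonded to C and –OCH3 → ester.
  CH(COOH): pendant –COOH: carbonyl C bonded to C and –OH → carboxylic acid.
  CH(OCH3): pendant –OCH3: C–O–C with sp³ C, no adjacent C=O → ether.
  CH2NO2: –NO2 on carbon → nitro group.
No segment is a alcohol: CH(CH2OCH3) is ether, not alcohol; CH(COCH3) is ketone, not alcohol; CH2OCH2 is ether, not alcohol. → 0.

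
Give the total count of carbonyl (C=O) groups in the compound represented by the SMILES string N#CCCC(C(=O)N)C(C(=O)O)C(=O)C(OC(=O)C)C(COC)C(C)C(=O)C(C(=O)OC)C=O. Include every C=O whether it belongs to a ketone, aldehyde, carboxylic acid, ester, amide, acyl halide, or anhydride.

7

CH(CONH2): amide, 1 C=O (running total 1).
CH(COOH): carboxylic acid, 1 C=O (running total 2).
CO: ketone, 1 C=O (running total 3).
CH(OCOCH3): ester, 1 C=O (running total 4).
CO: ketone, 1 C=O (running total 5).
CH(COOCH3): ester, 1 C=O (running total 6).
CHO: aldehyde, 1 C=O (running total 7).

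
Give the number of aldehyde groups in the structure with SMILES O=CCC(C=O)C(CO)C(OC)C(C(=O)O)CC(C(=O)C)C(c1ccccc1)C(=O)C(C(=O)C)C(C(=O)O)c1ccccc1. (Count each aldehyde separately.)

terminal –CHO: carbonyl C bonded to H and C → aldehyde.
pendant –CHO: carbonyl C bonded to C and H → aldehyde.
pendant –CH2OH on an sp³ backbone C → alcohol.
pendant –OCH3: C–O–C with sp³ C, no adjacent C=O → ether.
pendant –COOH: carbonyl C bonded to C and –OH → carboxylic acid.
pendant –COCH3: carbonyl C bonded to two carbons → ketone.
pendant –C6H5: benzene ring → arene.
–C(=O)– with carbon on both sides → ketone.
pendant –COCH3: carbonyl C bonded to two carbons → ketone.
pendant –COOH: carbonyl C bonded to C and –OH → carboxylic acid.
–C6H5 phenyl ring → arene.
Aldehyde appears at: OHC, CH(CHO) → 2.

2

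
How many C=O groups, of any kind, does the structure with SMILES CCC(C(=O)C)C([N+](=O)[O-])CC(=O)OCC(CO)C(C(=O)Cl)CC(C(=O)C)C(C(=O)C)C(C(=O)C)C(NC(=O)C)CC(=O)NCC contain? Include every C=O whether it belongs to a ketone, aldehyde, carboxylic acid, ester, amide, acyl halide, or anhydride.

8

CH(COCH3): ketone, 1 C=O (running total 1).
CH2COOCH2: ester, 1 C=O (running total 2).
CH(COCl): acyl halide, 1 C=O (running total 3).
CH(COCH3): ketone, 1 C=O (running total 4).
CH(COCH3): ketone, 1 C=O (running total 5).
CH(COCH3): ketone, 1 C=O (running total 6).
CH(NHCOCH3): amide, 1 C=O (running total 7).
CH2CONHCH2: amide, 1 C=O (running total 8).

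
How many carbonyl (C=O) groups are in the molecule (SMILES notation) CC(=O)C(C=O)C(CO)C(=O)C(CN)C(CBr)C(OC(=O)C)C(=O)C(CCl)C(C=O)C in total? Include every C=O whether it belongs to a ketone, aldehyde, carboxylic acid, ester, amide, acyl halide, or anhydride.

CO: ketone, 1 C=O (running total 1).
CH(CHO): aldehyde, 1 C=O (running total 2).
CO: ketone, 1 C=O (running total 3).
CH(OCOCH3): ester, 1 C=O (running total 4).
CO: ketone, 1 C=O (running total 5).
CH(CHO): aldehyde, 1 C=O (running total 6).

6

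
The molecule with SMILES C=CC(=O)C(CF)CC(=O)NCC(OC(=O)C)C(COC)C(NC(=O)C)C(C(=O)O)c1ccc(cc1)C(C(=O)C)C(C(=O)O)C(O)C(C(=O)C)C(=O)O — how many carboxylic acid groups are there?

3

C=C double bond → alkene.
–C(=O)– with carbon on both sides → ketone.
pendant –CH2X: halogen on sp³ carbon → alkyl halide.
–C(=O)–N– linkage → amide (the N is not an amine).
pendant –OC(=O)CH3: an acyloxy group → ester.
pendant –CH2OCH3: C–O–C linkage → ether.
pendant –NHC(=O)CH3: N bonded to a carbonyl → amide (not amine).
pendant –COOH: carbonyl C bonded to C and –OH → carboxylic acid.
para-disubstituted benzene ring → arene.
pendant –COCH3: carbonyl C bonded to two carbons → ketone.
pendant –COOH: carbonyl C bonded to C and –OH → carboxylic acid.
–OH on an sp³ carbon → alcohol (secondary).
pendant –COCH3: carbonyl C bonded to two carbons → ketone.
–COOH: carbonyl C bonded to –OH and C → carboxylic acid (the –OH is not a separate alcohol).
Carboxylic acid appears at: CH(COOH), CH(COOH), COOH → 3.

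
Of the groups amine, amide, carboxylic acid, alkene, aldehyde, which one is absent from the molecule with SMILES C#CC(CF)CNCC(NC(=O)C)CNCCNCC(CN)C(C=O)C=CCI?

carboxylic acid

amine: present (CH2NHCH2 — C–N–C with sp³ carbons and no adjacent C=O → amine (secondary)).
alkene: present (CH=CH — C=C double bond → alkene).
aldehyde: present (CH(CHO) — pendant –CHO: carbonyl C bonded to C and H → aldehyde).
amide: present (CH(NHCOCH3) — pendant –NHC(=O)CH3: N bonded to a carbonyl → amide (not amine)).
carboxylic acid: absent. In CH(NHCOCH3), the carbonyl is bonded to nitrogen, not to –OH; that is an amide.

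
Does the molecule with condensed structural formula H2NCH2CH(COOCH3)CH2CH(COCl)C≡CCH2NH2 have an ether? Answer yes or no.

–NH2 on an sp³ carbon with no adjacent C=O → amine.
pendant –COOCH3: carbonyl C bonded to C and –OCH3 → ester.
pendant –C(=O)X: carbonyl C bonded to C and halogen → acyl halide.
C≡C triple bond → alkyne.
–NH2 on an sp³ carbon with no adjacent C=O → amine.
In CH(COOCH3), the C–O–C oxygen is adjacent to a C=O, so it belongs to an ester, not an ether.
The groups actually present are: acyl halide, alkyne, amine, ester.

no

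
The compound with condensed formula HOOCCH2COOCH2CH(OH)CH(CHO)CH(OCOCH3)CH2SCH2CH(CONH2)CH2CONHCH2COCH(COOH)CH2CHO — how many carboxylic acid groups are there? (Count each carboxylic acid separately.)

–COOH: carbonyl C bonded to –OH and C → carboxylic acid (the –OH is not a separate alcohol).
–C(=O)–O–C with C on the carbonyl side → ester.
–OH on an sp³ carbon → alcohol (secondary).
pendant –CHO: carbonyl C bonded to C and H → aldehyde.
pendant –OC(=O)CH3: an acyloxy group → ester.
C–S–C linkage → sulfide (thioether).
pendant –CONH2: carbonyl C bonded to C and N → amide.
–C(=O)–N– linkage → amide (the N is not an amine).
–C(=O)– with carbon on both sides → ketone.
pendant –COOH: carbonyl C bonded to C and –OH → carboxylic acid.
terminal –CHO: carbonyl C bonded to H and C → aldehyde.
Carboxylic acid appears at: HOOC, CH(COOH) → 2.

2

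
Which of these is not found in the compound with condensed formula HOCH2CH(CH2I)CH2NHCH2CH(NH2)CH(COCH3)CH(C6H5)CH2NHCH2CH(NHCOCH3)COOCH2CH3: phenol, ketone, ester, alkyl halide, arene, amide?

phenol

ketone: present (CH(COCH3) — pendant –COCH3: carbonyl C bonded to two carbons → ketone).
ester: present (COOCH2CH3 — –C(=O)OCH2CH3: carbonyl C bonded to C and to –OEt → ester).
arene: present (CH(C6H5) — pendant –C6H5: benzene ring → arene).
alkyl halide: present (CH(CH2I) — pendant –CH2X: halogen on sp³ carbon → alkyl halide).
amide: present (CH(NHCOCH3) — pendant –NHC(=O)CH3: N bonded to a carbonyl → amide (not amine)).
phenol: absent. In HOCH2, the –OH is on an sp³ carbon, not on an aromatic ring, so it is an alcohol.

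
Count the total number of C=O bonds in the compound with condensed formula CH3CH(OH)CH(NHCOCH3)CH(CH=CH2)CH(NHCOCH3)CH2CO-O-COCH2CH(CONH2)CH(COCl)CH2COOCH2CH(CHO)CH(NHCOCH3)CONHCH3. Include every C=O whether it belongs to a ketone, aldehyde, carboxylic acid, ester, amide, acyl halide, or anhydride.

CH(NHCOCH3): amide, 1 C=O (running total 1).
CH(NHCOCH3): amide, 1 C=O (running total 2).
CH2CO-O-COCH2: anhydride, 2 C=O (running total 4).
CH(CONH2): amide, 1 C=O (running total 5).
CH(COCl): acyl halide, 1 C=O (running total 6).
CH2COOCH2: ester, 1 C=O (running total 7).
CH(CHO): aldehyde, 1 C=O (running total 8).
CH(NHCOCH3): amide, 1 C=O (running total 9).
CONHCH3: amide, 1 C=O (running total 10).

10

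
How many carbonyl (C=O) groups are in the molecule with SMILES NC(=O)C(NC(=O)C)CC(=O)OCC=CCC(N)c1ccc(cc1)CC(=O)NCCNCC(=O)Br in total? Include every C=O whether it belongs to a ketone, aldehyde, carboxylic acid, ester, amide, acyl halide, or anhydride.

5

H2NCO: amide, 1 C=O (running total 1).
CH(NHCOCH3): amide, 1 C=O (running total 2).
CH2COOCH2: ester, 1 C=O (running total 3).
CH2CONHCH2: amide, 1 C=O (running total 4).
COBr: acyl halide, 1 C=O (running total 5).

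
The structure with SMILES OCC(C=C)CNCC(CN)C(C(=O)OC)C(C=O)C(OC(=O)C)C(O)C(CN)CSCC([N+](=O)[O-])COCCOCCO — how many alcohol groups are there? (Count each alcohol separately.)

3

Working along the chain:
  HOCH2: HO– on an sp³ carbon → alcohol.
  CH(CH=CH2): pendant –CH=CH2: C=C double bond → alkene.
  CH2NHCH2: C–N–C with sp³ carbons and no adjacent C=O → amine (secondary).
  CH(CH2NH2): pendant –CH2NH2: N on sp³ C, no adjacent C=O → amine.
  CH(COOCH3): pendant –COOCH3: carbonyl C bonded to C and –OCH3 → ester.
  CH(CHO): pendant –CHO: carbonyl C bonded to C and H → aldehyde.
  CH(OCOCH3): pendant –OC(=O)CH3: an acyloxy group → ester.
  CH(OH): –OH on an sp³ carbon → alcohol (secondary).
  CH(CH2NH2): pendant –CH2NH2: N on sp³ C, no adjacent C=O → amine.
  CH2SCH2: C–S–C linkage → sulfide (thioether).
  CH(NO2): –NO2 on an sp³ carbon → nitro (the N=O is not a carbonyl).
  CH2OCH2: C–O–C with sp³ carbons on both sides and no adjacent C=O → ether.
  CH2OCH2: C–O–C with sp³ carbons on both sides and no adjacent C=O → ether.
  CH2OH: –OH on an sp³ carbon → alcohol.
Alcohol appears at: HOCH2, CH(OH), CH2OH → 3.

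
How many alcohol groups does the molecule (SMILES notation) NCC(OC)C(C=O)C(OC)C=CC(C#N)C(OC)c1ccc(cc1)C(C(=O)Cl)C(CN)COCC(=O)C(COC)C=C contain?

Reading the structure from left to right:
  H2NCH2: –NH2 on an sp³ carbon with no adjacent C=O → amine.
  CH(OCH3): pendant –OCH3: C–O–C with sp³ C, no adjacent C=O → ether.
  CH(CHO): pendant –CHO: carbonyl C bonded to C and H → aldehyde.
  CH(OCH3): pendant –OCH3: C–O–C with sp³ C, no adjacent C=O → ether.
  CH=CH: C=C double bond → alkene.
  CH(CN): pendant –C≡N: nitrile.
  CH(OCH3): pendant –OCH3: C–O–C with sp³ C, no adjacent C=O → ether.
  C6H4: para-disubstituted benzene ring → arene.
  CH(COCl): pendant –C(=O)X: carbonyl C bonded to C and halogen → acyl halide.
  CH(CH2NH2): pendant –CH2NH2: N on sp³ C, no adjacent C=O → amine.
  CH2OCH2: C–O–C with sp³ carbons on both sides and no adjacent C=O → ether.
  CO: –C(=O)– with carbon on both sides → ketone.
  CH(CH2OCH3): pendant –CH2OCH3: C–O–C linkage → ether.
  CH=CH2: C=C double bond → alkene.
No segment is a alcohol: CH(OCH3) is ether, not alcohol; CH(CHO) is aldehyde, not alcohol; CH(OCH3) is ether, not alcohol. → 0.

0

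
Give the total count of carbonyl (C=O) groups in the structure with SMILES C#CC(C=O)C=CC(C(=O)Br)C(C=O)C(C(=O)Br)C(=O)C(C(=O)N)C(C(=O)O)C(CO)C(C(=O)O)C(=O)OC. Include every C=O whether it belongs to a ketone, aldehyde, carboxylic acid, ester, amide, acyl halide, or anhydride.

CH(CHO): aldehyde, 1 C=O (running total 1).
CH(COBr): acyl halide, 1 C=O (running total 2).
CH(CHO): aldehyde, 1 C=O (running total 3).
CH(COBr): acyl halide, 1 C=O (running total 4).
CO: ketone, 1 C=O (running total 5).
CH(CONH2): amide, 1 C=O (running total 6).
CH(COOH): carboxylic acid, 1 C=O (running total 7).
CH(COOH): carboxylic acid, 1 C=O (running total 8).
COOCH3: ester, 1 C=O (running total 9).

9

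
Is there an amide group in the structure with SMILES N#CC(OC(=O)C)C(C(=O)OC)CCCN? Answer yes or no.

no

Taking each segment in turn:
  N≡C: N≡C–: carbon triple-bonded to nitrogen → nitrile.
  CH(OCOCH3): pendant –OC(=O)CH3: an acyloxy group → ester.
  CH(COOCH3): pendant –COOCH3: carbonyl C bonded to C and –OCH3 → ester.
  CH2NH2: –NH2 on an sp³ carbon with no adjacent C=O → amine.
The groups actually present are: amine, ester, nitrile.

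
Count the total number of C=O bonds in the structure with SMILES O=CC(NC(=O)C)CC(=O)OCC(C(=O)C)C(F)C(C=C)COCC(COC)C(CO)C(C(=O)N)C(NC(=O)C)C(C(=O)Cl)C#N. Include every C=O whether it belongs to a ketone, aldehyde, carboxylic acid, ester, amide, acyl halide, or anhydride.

7

OHC: aldehyde, 1 C=O (running total 1).
CH(NHCOCH3): amide, 1 C=O (running total 2).
CH2COOCH2: ester, 1 C=O (running total 3).
CH(COCH3): ketone, 1 C=O (running total 4).
CH(CONH2): amide, 1 C=O (running total 5).
CH(NHCOCH3): amide, 1 C=O (running total 6).
CH(COCl): acyl halide, 1 C=O (running total 7).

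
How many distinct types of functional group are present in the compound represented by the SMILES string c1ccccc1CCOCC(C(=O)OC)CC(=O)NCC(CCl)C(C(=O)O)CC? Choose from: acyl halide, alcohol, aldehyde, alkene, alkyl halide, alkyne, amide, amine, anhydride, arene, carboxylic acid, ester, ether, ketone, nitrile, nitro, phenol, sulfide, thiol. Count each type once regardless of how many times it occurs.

6

C6H5– phenyl ring → arene.
C–O–C with sp³ carbons on both sides and no adjacent C=O → ether.
pendant –COOCH3: carbonyl C bonded to C and –OCH3 → ester.
–C(=O)–N– linkage → amide (the N is not an amine).
pendant –CH2X: halogen on sp³ carbon → alkyl halide.
pendant –COOH: carbonyl C bonded to C and –OH → carboxylic acid.
Distinct types present: alkyl halide, amide, arene, carboxylic acid, ester, ether.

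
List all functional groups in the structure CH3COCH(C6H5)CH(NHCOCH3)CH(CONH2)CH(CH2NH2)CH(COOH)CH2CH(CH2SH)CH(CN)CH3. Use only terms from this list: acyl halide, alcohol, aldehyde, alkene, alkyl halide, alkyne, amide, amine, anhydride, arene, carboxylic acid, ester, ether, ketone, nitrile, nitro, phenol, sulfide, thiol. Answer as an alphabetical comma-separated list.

amide, amine, arene, carboxylic acid, ketone, nitrile, thiol

–C(=O)– with carbon on both sides → ketone.
pendant –C6H5: benzene ring → arene.
pendant –NHC(=O)CH3: N bonded to a carbonyl → amide (not amine).
pendant –CONH2: carbonyl C bonded to C and N → amide.
pendant –CH2NH2: N on sp³ C, no adjacent C=O → amine.
pendant –COOH: carbonyl C bonded to C and –OH → carboxylic acid.
pendant –CH2SH → thiol.
pendant –C≡N: nitrile.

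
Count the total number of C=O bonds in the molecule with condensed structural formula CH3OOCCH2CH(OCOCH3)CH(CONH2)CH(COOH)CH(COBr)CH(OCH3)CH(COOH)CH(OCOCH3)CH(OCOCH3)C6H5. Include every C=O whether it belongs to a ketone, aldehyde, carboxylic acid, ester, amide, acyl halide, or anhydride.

CH3OOC: ester, 1 C=O (running total 1).
CH(OCOCH3): ester, 1 C=O (running total 2).
CH(CONH2): amide, 1 C=O (running total 3).
CH(COOH): carboxylic acid, 1 C=O (running total 4).
CH(COBr): acyl halide, 1 C=O (running total 5).
CH(COOH): carboxylic acid, 1 C=O (running total 6).
CH(OCOCH3): ester, 1 C=O (running total 7).
CH(OCOCH3): ester, 1 C=O (running total 8).

8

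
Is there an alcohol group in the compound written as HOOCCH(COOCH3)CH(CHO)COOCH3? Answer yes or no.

–COOH: carbonyl C bonded to –OH and C → carboxylic acid (the –OH is not a separate alcohol).
pendant –COOCH3: carbonyl C bonded to C and –OCH3 → ester.
pendant –CHO: carbonyl C bonded to C and H → aldehyde.
–C(=O)OCH3: carbonyl C bonded to C and to –OCH3 → ester (not ketone + ether).
In HOOC, the –OH sits on a carbonyl carbon, making it part of a carboxylic acid, not an alcohol.
The groups actually present are: aldehyde, carboxylic acid, ester.

no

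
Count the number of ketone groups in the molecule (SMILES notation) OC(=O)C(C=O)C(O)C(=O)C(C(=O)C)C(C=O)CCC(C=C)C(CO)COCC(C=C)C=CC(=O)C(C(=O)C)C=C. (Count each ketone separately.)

Reading the structure from left to right:
  HOOC: –COOH: carbonyl C bonded to –OH and C → carboxylic acid (the –OH is not a separate alcohol).
  CH(CHO): pendant –CHO: carbonyl C bonded to C and H → aldehyde.
  CH(OH): –OH on an sp³ carbon → alcohol (secondary).
  CO: –C(=O)– with carbon on both sides → ketone.
  CH(COCH3): pendant –COCH3: carbonyl C bonded to two carbons → ketone.
  CH(CHO): pendant –CHO: carbonyl C bonded to C and H → aldehyde.
  CH(CH=CH2): pendant –CH=CH2: C=C double bond → alkene.
  CH(CH2OH): pendant –CH2OH on an sp³ backbone C → alcohol.
  CH2OCH2: C–O–C with sp³ carbons on both sides and no adjacent C=O → ether.
  CH(CH=CH2): pendant –CH=CH2: C=C double bond → alkene.
  CH=CH: C=C double bond → alkene.
  CO: –C(=O)– with carbon on both sides → ketone.
  CH(COCH3): pendant –COCH3: carbonyl C bonded to two carbons → ketone.
  CH=CH2: C=C double bond → alkene.
Ketone appears at: CO, CH(COCH3), CO, CH(COCH3) → 4.

4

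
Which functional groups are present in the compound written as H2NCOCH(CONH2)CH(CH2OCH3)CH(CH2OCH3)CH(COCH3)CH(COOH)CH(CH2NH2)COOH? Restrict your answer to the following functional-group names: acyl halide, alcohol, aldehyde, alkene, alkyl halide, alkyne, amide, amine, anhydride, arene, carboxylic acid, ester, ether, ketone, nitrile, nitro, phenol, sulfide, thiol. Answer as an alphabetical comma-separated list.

Reading the structure from left to right:
  H2NCO: –C(=O)NH2: carbonyl C bonded to C and to N → amide (the N is not a separate amine).
  CH(CONH2): pendant –CONH2: carbonyl C bonded to C and N → amide.
  CH(CH2OCH3): pendant –CH2OCH3: C–O–C linkage → ether.
  CH(CH2OCH3): pendant –CH2OCH3: C–O–C linkage → ether.
  CH(COCH3): pendant –COCH3: carbonyl C bonded to two carbons → ketone.
  CH(COOH): pendant –COOH: carbonyl C bonded to C and –OH → carboxylic acid.
  CH(CH2NH2): pendant –CH2NH2: N on sp³ C, no adjacent C=O → amine.
  COOH: –COOH: carbonyl C bonded to –OH and C → carboxylic acid (the –OH is not a separate alcohol).

amide, amine, carboxylic acid, ether, ketone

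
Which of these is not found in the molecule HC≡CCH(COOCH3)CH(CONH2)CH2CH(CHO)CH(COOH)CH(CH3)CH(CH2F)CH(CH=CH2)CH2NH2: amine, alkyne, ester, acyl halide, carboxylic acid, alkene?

carboxylic acid: present (CH(COOH) — pendant –COOH: carbonyl C bonded to C and –OH → carboxylic acid).
alkene: present (CH(CH=CH2) — pendant –CH=CH2: C=C double bond → alkene).
ester: present (CH(COOCH3) — pendant –COOCH3: carbonyl C bonded to C and –OCH3 → ester).
amine: present (CH2NH2 — –NH2 on an sp³ carbon with no adjacent C=O → amine).
alkyne: present (HC≡C — C≡C triple bond → alkyne).
acyl halide: no segment matches this pattern.

acyl halide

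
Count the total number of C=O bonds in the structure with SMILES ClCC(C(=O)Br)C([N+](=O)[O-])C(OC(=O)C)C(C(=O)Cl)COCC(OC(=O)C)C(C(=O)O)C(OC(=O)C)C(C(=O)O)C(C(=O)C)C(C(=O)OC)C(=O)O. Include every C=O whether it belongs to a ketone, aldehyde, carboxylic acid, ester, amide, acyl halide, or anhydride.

10

CH(COBr): acyl halide, 1 C=O (running total 1).
CH(OCOCH3): ester, 1 C=O (running total 2).
CH(COCl): acyl halide, 1 C=O (running total 3).
CH(OCOCH3): ester, 1 C=O (running total 4).
CH(COOH): carboxylic acid, 1 C=O (running total 5).
CH(OCOCH3): ester, 1 C=O (running total 6).
CH(COOH): carboxylic acid, 1 C=O (running total 7).
CH(COCH3): ketone, 1 C=O (running total 8).
CH(COOCH3): ester, 1 C=O (running total 9).
COOH: carboxylic acid, 1 C=O (running total 10).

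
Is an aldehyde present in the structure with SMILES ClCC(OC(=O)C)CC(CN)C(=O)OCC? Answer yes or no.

no

Taking each segment in turn:
  ClCH2: halogen on an sp³ carbon → alkyl halide.
  CH(OCOCH3): pendant –OC(=O)CH3: an acyloxy group → ester.
  CH(CH2NH2): pendant –CH2NH2: N on sp³ C, no adjacent C=O → amine.
  COOCH2CH3: –C(=O)OCH2CH3: carbonyl C bonded to C and to –OEt → ester.
The groups actually present are: alkyl halide, amine, ester.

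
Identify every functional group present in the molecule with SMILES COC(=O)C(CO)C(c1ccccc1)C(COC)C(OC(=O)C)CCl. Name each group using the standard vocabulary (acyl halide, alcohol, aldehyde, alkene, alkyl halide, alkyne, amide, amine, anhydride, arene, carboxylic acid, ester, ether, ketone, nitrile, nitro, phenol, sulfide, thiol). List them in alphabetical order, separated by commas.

Working along the chain:
  CH3OOC: CH3O–C(=O)–: carbonyl C bonded to C and to –OCH3 → ester (not ketone + ether).
  CH(CH2OH): pendant –CH2OH on an sp³ backbone C → alcohol.
  CH(C6H5): pendant –C6H5: benzene ring → arene.
  CH(CH2OCH3): pendant –CH2OCH3: C–O–C linkage → ether.
  CH(OCOCH3): pendant –OC(=O)CH3: an acyloxy group → ester.
  CH2Cl: halogen on an sp³ carbon → alkyl halide.

alcohol, alkyl halide, arene, ester, ether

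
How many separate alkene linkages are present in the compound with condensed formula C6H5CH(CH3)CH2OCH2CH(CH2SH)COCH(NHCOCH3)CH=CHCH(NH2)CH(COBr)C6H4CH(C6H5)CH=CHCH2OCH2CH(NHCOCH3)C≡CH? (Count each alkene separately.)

2

Working along the chain:
  C6H5: C6H5– phenyl ring → arene.
  CH2OCH2: C–O–C with sp³ carbons on both sides and no adjacent C=O → ether.
  CH(CH2SH): pendant –CH2SH → thiol.
  CO: –C(=O)– with carbon on both sides → ketone.
  CH(NHCOCH3): pendant –NHC(=O)CH3: N bonded to a carbonyl → amide (not amine).
  CH=CH: C=C double bond → alkene.
  CH(NH2): –NH2 on an sp³ carbon with no adjacent C=O → amine.
  CH(COBr): pendant –C(=O)X: carbonyl C bonded to C and halogen → acyl halide.
  C6H4: para-disubstituted benzene ring → arene.
  CH(C6H5): pendant –C6H5: benzene ring → arene.
  CH=CH: C=C double bond → alkene.
  CH2OCH2: C–O–C with sp³ carbons on both sides and no adjacent C=O → ether.
  CH(NHCOCH3): pendant –NHC(=O)CH3: N bonded to a carbonyl → amide (not amine).
  C≡CH: C≡C triple bond → alkyne.
Alkene appears at: CH=CH, CH=CH → 2.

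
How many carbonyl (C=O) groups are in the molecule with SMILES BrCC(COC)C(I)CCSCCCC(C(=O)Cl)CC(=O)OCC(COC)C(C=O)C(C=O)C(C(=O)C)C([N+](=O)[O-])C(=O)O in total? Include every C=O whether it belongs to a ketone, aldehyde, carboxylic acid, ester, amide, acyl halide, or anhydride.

CH(COCl): acyl halide, 1 C=O (running total 1).
CH2COOCH2: ester, 1 C=O (running total 2).
CH(CHO): aldehyde, 1 C=O (running total 3).
CH(CHO): aldehyde, 1 C=O (running total 4).
CH(COCH3): ketone, 1 C=O (running total 5).
COOH: carboxylic acid, 1 C=O (running total 6).

6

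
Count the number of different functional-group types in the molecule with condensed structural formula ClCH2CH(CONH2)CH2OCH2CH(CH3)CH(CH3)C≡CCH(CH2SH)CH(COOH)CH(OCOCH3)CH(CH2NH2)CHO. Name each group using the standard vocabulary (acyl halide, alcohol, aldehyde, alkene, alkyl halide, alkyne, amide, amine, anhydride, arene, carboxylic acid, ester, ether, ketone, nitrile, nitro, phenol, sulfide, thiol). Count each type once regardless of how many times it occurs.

9

halogen on an sp³ carbon → alkyl halide.
pendant –CONH2: carbonyl C bonded to C and N → amide.
C–O–C with sp³ carbons on both sides and no adjacent C=O → ether.
C≡C triple bond → alkyne.
pendant –CH2SH → thiol.
pendant –COOH: carbonyl C bonded to C and –OH → carboxylic acid.
pendant –OC(=O)CH3: an acyloxy group → ester.
pendant –CH2NH2: N on sp³ C, no adjacent C=O → amine.
terminal –CHO: carbonyl C bonded to H and C → aldehyde.
Distinct types present: aldehyde, alkyl halide, alkyne, amide, amine, carboxylic acid, ester, ether, thiol.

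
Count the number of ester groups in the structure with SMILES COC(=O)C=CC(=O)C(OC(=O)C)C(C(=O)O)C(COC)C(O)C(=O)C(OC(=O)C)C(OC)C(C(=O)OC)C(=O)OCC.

5

Taking each segment in turn:
  CH3OOC: CH3O–C(=O)–: carbonyl C bonded to C and to –OCH3 → ester (not ketone + ether).
  CH=CH: C=C double bond → alkene.
  CO: –C(=O)– with carbon on both sides → ketone.
  CH(OCOCH3): pendant –OC(=O)CH3: an acyloxy group → ester.
  CH(COOH): pendant –COOH: carbonyl C bonded to C and –OH → carboxylic acid.
  CH(CH2OCH3): pendant –CH2OCH3: C–O–C linkage → ether.
  CH(OH): –OH on an sp³ carbon → alcohol (secondary).
  CO: –C(=O)– with carbon on both sides → ketone.
  CH(OCOCH3): pendant –OC(=O)CH3: an acyloxy group → ester.
  CH(OCH3): pendant –OCH3: C–O–C with sp³ C, no adjacent C=O → ether.
  CH(COOCH3): pendant –COOCH3: carbonyl C bonded to C and –OCH3 → ester.
  COOCH2CH3: –C(=O)OCH2CH3: carbonyl C bonded to C and to –OEt → ester.
Ester appears at: CH3OOC, CH(OCOCH3), CH(OCOCH3), CH(COOCH3), COOCH2CH3 → 5.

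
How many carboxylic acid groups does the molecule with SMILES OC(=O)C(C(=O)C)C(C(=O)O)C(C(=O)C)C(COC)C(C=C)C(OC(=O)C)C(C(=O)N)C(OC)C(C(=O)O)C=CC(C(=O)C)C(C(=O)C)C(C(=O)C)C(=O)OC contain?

3

–COOH: carbonyl C bonded to –OH and C → carboxylic acid (the –OH is not a separate alcohol).
pendant –COCH3: carbonyl C bonded to two carbons → ketone.
pendant –COOH: carbonyl C bonded to C and –OH → carboxylic acid.
pendant –COCH3: carbonyl C bonded to two carbons → ketone.
pendant –CH2OCH3: C–O–C linkage → ether.
pendant –CH=CH2: C=C double bond → alkene.
pendant –OC(=O)CH3: an acyloxy group → ester.
pendant –CONH2: carbonyl C bonded to C and N → amide.
pendant –OCH3: C–O–C with sp³ C, no adjacent C=O → ether.
pendant –COOH: carbonyl C bonded to C and –OH → carboxylic acid.
C=C double bond → alkene.
pendant –COCH3: carbonyl C bonded to two carbons → ketone.
pendant –COCH3: carbonyl C bonded to two carbons → ketone.
pendant –COCH3: carbonyl C bonded to two carbons → ketone.
–C(=O)OCH3: carbonyl C bonded to C and to –OCH3 → ester (not ketone + ether).
Carboxylic acid appears at: HOOC, CH(COOH), CH(COOH) → 3.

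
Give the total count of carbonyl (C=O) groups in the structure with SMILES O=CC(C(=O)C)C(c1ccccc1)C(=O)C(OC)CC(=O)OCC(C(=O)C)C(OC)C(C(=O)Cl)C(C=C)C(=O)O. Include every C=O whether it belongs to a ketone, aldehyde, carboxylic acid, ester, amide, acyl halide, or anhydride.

OHC: aldehyde, 1 C=O (running total 1).
CH(COCH3): ketone, 1 C=O (running total 2).
CO: ketone, 1 C=O (running total 3).
CH2COOCH2: ester, 1 C=O (running total 4).
CH(COCH3): ketone, 1 C=O (running total 5).
CH(COCl): acyl halide, 1 C=O (running total 6).
COOH: carboxylic acid, 1 C=O (running total 7).

7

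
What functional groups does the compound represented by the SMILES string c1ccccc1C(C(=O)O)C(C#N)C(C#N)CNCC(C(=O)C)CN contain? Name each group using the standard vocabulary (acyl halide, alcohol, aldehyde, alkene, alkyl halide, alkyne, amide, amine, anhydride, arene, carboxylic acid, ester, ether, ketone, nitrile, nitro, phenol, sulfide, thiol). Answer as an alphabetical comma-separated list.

amine, arene, carboxylic acid, ketone, nitrile

C6H5– phenyl ring → arene.
pendant –COOH: carbonyl C bonded to C and –OH → carboxylic acid.
pendant –C≡N: nitrile.
pendant –C≡N: nitrile.
C–N–C with sp³ carbons and no adjacent C=O → amine (secondary).
pendant –COCH3: carbonyl C bonded to two carbons → ketone.
–NH2 on an sp³ carbon with no adjacent C=O → amine.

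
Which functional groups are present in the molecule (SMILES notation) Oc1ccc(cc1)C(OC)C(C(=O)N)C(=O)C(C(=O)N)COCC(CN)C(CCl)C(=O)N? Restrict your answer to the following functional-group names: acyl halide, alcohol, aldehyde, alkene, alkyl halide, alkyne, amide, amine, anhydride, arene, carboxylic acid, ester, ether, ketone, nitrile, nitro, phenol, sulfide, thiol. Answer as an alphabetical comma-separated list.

–OH attached directly to an aromatic ring → phenol (not alcohol); the ring itself is an arene.
pendant –OCH3: C–O–C with sp³ C, no adjacent C=O → ether.
pendant –CONH2: carbonyl C bonded to C and N → amide.
–C(=O)– with carbon on both sides → ketone.
pendant –CONH2: carbonyl C bonded to C and N → amide.
C–O–C with sp³ carbons on both sides and no adjacent C=O → ether.
pendant –CH2NH2: N on sp³ C, no adjacent C=O → amine.
pendant –CH2X: halogen on sp³ carbon → alkyl halide.
–C(=O)NH2: carbonyl C bonded to C and to N → amide (the N is not a separate amine).

alkyl halide, amide, amine, arene, ether, ketone, phenol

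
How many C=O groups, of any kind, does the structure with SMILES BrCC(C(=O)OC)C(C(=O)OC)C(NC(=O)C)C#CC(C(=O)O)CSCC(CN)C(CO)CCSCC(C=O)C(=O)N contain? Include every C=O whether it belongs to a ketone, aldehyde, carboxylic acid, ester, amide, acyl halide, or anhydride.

6

CH(COOCH3): ester, 1 C=O (running total 1).
CH(COOCH3): ester, 1 C=O (running total 2).
CH(NHCOCH3): amide, 1 C=O (running total 3).
CH(COOH): carboxylic acid, 1 C=O (running total 4).
CH(CHO): aldehyde, 1 C=O (running total 5).
CONH2: amide, 1 C=O (running total 6).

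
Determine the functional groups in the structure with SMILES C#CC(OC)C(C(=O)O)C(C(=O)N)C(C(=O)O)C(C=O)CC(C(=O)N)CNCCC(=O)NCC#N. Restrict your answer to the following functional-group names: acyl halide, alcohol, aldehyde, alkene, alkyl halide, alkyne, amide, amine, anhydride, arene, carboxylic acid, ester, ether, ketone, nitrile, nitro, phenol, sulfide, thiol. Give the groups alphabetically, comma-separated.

aldehyde, alkyne, amide, amine, carboxylic acid, ether, nitrile

Taking each segment in turn:
  HC≡C: C≡C triple bond → alkyne.
  CH(OCH3): pendant –OCH3: C–O–C with sp³ C, no adjacent C=O → ether.
  CH(COOH): pendant –COOH: carbonyl C bonded to C and –OH → carboxylic acid.
  CH(CONH2): pendant –CONH2: carbonyl C bonded to C and N → amide.
  CH(COOH): pendant –COOH: carbonyl C bonded to C and –OH → carboxylic acid.
  CH(CHO): pendant –CHO: carbonyl C bonded to C and H → aldehyde.
  CH(CONH2): pendant –CONH2: carbonyl C bonded to C and N → amide.
  CH2NHCH2: C–N–C with sp³ carbons and no adjacent C=O → amine (secondary).
  CH2CONHCH2: –C(=O)–N– linkage → amide (the N is not an amine).
  CN: –C≡N: carbon triple-bonded to nitrogen → nitrile.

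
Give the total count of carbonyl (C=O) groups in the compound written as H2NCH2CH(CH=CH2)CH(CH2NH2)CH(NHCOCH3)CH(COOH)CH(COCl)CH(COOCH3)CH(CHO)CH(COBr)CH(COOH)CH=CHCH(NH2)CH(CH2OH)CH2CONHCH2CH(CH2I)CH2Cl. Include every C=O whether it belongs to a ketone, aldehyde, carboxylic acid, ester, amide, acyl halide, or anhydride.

8

CH(NHCOCH3): amide, 1 C=O (running total 1).
CH(COOH): carboxylic acid, 1 C=O (running total 2).
CH(COCl): acyl halide, 1 C=O (running total 3).
CH(COOCH3): ester, 1 C=O (running total 4).
CH(CHO): aldehyde, 1 C=O (running total 5).
CH(COBr): acyl halide, 1 C=O (running total 6).
CH(COOH): carboxylic acid, 1 C=O (running total 7).
CH2CONHCH2: amide, 1 C=O (running total 8).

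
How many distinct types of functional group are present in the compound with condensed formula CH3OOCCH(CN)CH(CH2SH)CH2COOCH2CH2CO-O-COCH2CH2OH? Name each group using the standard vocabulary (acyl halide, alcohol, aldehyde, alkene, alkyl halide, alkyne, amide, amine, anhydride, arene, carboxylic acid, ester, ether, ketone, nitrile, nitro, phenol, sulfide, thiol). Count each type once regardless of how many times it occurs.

5

CH3O–C(=O)–: carbonyl C bonded to C and to –OCH3 → ester (not ketone + ether).
pendant –C≡N: nitrile.
pendant –CH2SH → thiol.
–C(=O)–O–C with C on the carbonyl side → ester.
two acyl groups sharing one oxygen, –C(=O)–O–C(=O)– → anhydride.
–OH on an sp³ carbon → alcohol.
Distinct types present: alcohol, anhydride, ester, nitrile, thiol.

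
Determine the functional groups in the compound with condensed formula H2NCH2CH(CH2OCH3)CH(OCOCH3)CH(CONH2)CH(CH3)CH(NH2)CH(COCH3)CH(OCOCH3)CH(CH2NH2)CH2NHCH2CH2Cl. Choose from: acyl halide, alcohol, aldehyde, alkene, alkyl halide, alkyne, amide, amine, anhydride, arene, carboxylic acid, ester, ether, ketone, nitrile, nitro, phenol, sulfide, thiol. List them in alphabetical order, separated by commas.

alkyl halide, amide, amine, ester, ether, ketone

Working along the chain:
  H2NCH2: –NH2 on an sp³ carbon with no adjacent C=O → amine.
  CH(CH2OCH3): pendant –CH2OCH3: C–O–C linkage → ether.
  CH(OCOCH3): pendant –OC(=O)CH3: an acyloxy group → ester.
  CH(CONH2): pendant –CONH2: carbonyl C bonded to C and N → amide.
  CH(NH2): –NH2 on an sp³ carbon with no adjacent C=O → amine.
  CH(COCH3): pendant –COCH3: carbonyl C bonded to two carbons → ketone.
  CH(OCOCH3): pendant –OC(=O)CH3: an acyloxy group → ester.
  CH(CH2NH2): pendant –CH2NH2: N on sp³ C, no adjacent C=O → amine.
  CH2NHCH2: C–N–C with sp³ carbons and no adjacent C=O → amine (secondary).
  CH2Cl: halogen on an sp³ carbon → alkyl halide.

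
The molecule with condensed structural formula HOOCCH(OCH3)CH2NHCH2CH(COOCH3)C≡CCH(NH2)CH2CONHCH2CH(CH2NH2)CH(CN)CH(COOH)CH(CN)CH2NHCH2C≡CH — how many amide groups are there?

Working along the chain:
  HOOC: –COOH: carbonyl C bonded to –OH and C → carboxylic acid (the –OH is not a separate alcohol).
  CH(OCH3): pendant –OCH3: C–O–C with sp³ C, no adjacent C=O → ether.
  CH2NHCH2: C–N–C with sp³ carbons and no adjacent C=O → amine (secondary).
  CH(COOCH3): pendant –COOCH3: carbonyl C bonded to C and –OCH3 → ester.
  C≡C: C≡C triple bond → alkyne.
  CH(NH2): –NH2 on an sp³ carbon with no adjacent C=O → amine.
  CH2CONHCH2: –C(=O)–N– linkage → amide (the N is not an amine).
  CH(CH2NH2): pendant –CH2NH2: N on sp³ C, no adjacent C=O → amine.
  CH(CN): pendant –C≡N: nitrile.
  CH(COOH): pendant –COOH: carbonyl C bonded to C and –OH → carboxylic acid.
  CH(CN): pendant –C≡N: nitrile.
  CH2NHCH2: C–N–C with sp³ carbons and no adjacent C=O → amine (secondary).
  C≡CH: C≡C triple bond → alkyne.
Amide appears at: CH2CONHCH2 → 1.

1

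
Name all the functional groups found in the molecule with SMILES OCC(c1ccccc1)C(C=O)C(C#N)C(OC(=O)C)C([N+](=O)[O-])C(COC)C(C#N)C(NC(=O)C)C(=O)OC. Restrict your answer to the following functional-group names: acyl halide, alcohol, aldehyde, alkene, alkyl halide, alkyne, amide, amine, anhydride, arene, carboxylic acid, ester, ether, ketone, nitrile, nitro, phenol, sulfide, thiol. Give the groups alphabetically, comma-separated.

alcohol, aldehyde, amide, arene, ester, ether, nitrile, nitro

HO– on an sp³ carbon → alcohol.
pendant –C6H5: benzene ring → arene.
pendant –CHO: carbonyl C bonded to C and H → aldehyde.
pendant –C≡N: nitrile.
pendant –OC(=O)CH3: an acyloxy group → ester.
–NO2 on an sp³ carbon → nitro (the N=O is not a carbonyl).
pendant –CH2OCH3: C–O–C linkage → ether.
pendant –C≡N: nitrile.
pendant –NHC(=O)CH3: N bonded to a carbonyl → amide (not amine).
–C(=O)OCH3: carbonyl C bonded to C and to –OCH3 → ester (not ketone + ether).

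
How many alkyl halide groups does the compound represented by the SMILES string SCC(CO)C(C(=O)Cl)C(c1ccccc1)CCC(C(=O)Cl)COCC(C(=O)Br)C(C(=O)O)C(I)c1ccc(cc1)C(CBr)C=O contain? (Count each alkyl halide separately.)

Taking each segment in turn:
  HSCH2: –SH on an sp³ carbon → thiol.
  CH(CH2OH): pendant –CH2OH on an sp³ backbone C → alcohol.
  CH(COCl): pendant –C(=O)X: carbonyl C bonded to C and halogen → acyl halide.
  CH(C6H5): pendant –C6H5: benzene ring → arene.
  CH(COCl): pendant –C(=O)X: carbonyl C bonded to C and halogen → acyl halide.
  CH2OCH2: C–O–C with sp³ carbons on both sides and no adjacent C=O → ether.
  CH(COBr): pendant –C(=O)X: carbonyl C bonded to C and halogen → acyl halide.
  CH(COOH): pendant –COOH: carbonyl C bonded to C and –OH → carboxylic acid.
  CH(I): halogen on an sp³ carbon → alkyl halide.
  C6H4: para-disubstituted benzene ring → arene.
  CH(CH2Br): pendant –CH2X: halogen on sp³ carbon → alkyl halide.
  CHO: terminal –CHO: carbonyl C bonded to H and C → aldehyde.
Alkyl halide appears at: CH(I), CH(CH2Br) → 2.

2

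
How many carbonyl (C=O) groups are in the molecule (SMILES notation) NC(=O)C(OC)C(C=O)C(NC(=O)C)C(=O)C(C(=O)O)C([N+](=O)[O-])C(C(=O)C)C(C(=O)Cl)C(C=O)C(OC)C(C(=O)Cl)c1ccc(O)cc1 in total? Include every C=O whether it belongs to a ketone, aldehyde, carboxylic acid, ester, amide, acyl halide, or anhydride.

9

H2NCO: amide, 1 C=O (running total 1).
CH(CHO): aldehyde, 1 C=O (running total 2).
CH(NHCOCH3): amide, 1 C=O (running total 3).
CO: ketone, 1 C=O (running total 4).
CH(COOH): carboxylic acid, 1 C=O (running total 5).
CH(COCH3): ketone, 1 C=O (running total 6).
CH(COCl): acyl halide, 1 C=O (running total 7).
CH(CHO): aldehyde, 1 C=O (running total 8).
CH(COCl): acyl halide, 1 C=O (running total 9).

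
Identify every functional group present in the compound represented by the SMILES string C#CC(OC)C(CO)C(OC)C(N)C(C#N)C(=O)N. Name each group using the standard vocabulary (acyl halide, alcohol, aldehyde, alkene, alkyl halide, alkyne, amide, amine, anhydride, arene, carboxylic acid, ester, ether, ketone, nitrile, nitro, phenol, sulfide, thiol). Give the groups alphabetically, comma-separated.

C≡C triple bond → alkyne.
pendant –OCH3: C–O–C with sp³ C, no adjacent C=O → ether.
pendant –CH2OH on an sp³ backbone C → alcohol.
pendant –OCH3: C–O–C with sp³ C, no adjacent C=O → ether.
–NH2 on an sp³ carbon with no adjacent C=O → amine.
pendant –C≡N: nitrile.
–C(=O)NH2: carbonyl C bonded to C and to N → amide (the N is not a separate amine).

alcohol, alkyne, amide, amine, ether, nitrile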